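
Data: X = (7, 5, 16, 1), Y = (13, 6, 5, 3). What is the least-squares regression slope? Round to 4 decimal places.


b = sum((xi-xbar)(yi-ybar)) / sum((xi-xbar)^2)
n = 4, xbar = 29/4 = 7.25, ybar = 27/4 = 6.75
Sxy = sum((xi-xbar)(yi-ybar)) = 8.25
Sxx = sum((xi-xbar)^2) = 120.75
b = Sxy / Sxx = 11/161 ≈ 0.068323

0.0683


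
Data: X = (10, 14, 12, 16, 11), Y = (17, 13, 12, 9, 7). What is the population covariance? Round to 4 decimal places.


Cov = (1/n)*sum((xi-xbar)(yi-ybar))
n = 5, xbar = 63/5 = 12.6, ybar = 58/5 = 11.6
sum((xi-xbar)(yi-ybar)) = -13.8
Cov = -13.8 / 5 = -2.76

-2.7600


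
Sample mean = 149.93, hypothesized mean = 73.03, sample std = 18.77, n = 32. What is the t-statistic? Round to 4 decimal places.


t = (xbar - mu0) / (s/sqrt(n))
xbar - mu0 = 149.93 - 73.03 = 76.9
sqrt(32) ≈ 5.65685425
s/sqrt(n) = 18.77 / 5.65685425 ≈ 3.31809857
t = 76.9 / 3.31809857 ≈ 23.175924

23.1759


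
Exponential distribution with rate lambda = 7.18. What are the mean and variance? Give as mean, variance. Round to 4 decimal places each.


mean = 1/lam, var = 1/lam^2
mean = 1 / 7.18 = 50/359 ≈ 0.139276
lam^2 = 7.18^2 = 51.5524
var = 1 / 51.5524 ≈ 0.019398

0.1393, 0.0194


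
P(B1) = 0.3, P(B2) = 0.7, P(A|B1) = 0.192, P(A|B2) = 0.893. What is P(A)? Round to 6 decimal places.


P(A) = P(A|B1)*P(B1) + P(A|B2)*P(B2)
P(A|B1)*P(B1) = 0.192 * 0.3 = 0.0576
P(A|B2)*P(B2) = 0.893 * 0.7 = 0.6251
P(A) = 0.0576 + 0.6251 = 0.6827

0.682700


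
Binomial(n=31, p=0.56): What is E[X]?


E[X] = n*p = 31 * 0.56 = 17.36

17.36


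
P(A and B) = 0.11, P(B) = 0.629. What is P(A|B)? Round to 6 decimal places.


P(A|B) = P(A and B) / P(B) = 0.11 / 0.629 = 110/629 ≈ 0.17488076

0.174881


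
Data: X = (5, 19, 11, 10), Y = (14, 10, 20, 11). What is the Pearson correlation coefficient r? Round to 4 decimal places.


r = sum((xi-xbar)(yi-ybar)) / sqrt(sum((xi-xbar)^2) * sum((yi-ybar)^2))
n = 4, xbar = 45/4 = 11.25, ybar = 55/4 = 13.75
Sxy = sum((xi-xbar)(yi-ybar)) = -28.75
Sxx = sum((xi-xbar)^2) = 100.75
Syy = sum((yi-ybar)^2) = 60.75
sqrt(Sxx*Syy) ≈ 78.234024
r = Sxy / sqrt(Sxx*Syy) = -28.75 / 78.234024 ≈ -0.367487

-0.3675


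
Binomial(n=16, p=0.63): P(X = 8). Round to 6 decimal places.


P = C(n,k) * p^k * (1-p)^(n-k)
C(16,8) = 12870
p^k = 0.63^8 ≈ 0.02481558
(1-p)^(n-k) = 0.37^8 ≈ 0.0003512479
P = 12870 * 0.02481558 * 0.0003512479 ≈ 0.112180

0.112180


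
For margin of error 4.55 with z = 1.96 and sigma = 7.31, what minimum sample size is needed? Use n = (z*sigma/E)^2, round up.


z*sigma/E = 1.96 * 7.31 / 4.55 = 5117/1625 ≈ 3.148923
(z*sigma/E)^2 ≈ 9.915717
round up: n = 10

10


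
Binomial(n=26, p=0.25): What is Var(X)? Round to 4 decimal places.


Var = n*p*(1-p) = 26 * 0.25 * 0.75 = 4.875

4.8750


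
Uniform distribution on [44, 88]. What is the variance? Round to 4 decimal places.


Var = (b-a)^2 / 12
(b-a)^2 = (88 - 44)^2 = 1936
Var = 1936/12 ≈ 161.333333

161.3333


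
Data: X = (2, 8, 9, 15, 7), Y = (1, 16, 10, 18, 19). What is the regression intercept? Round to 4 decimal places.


a = ybar - b*xbar, where b = sum((xi-xbar)(yi-ybar)) / sum((xi-xbar)^2)
n = 5, xbar = 41/5 = 8.2, ybar = 64/5 = 12.8
Sxy = sum((xi-xbar)(yi-ybar)) = 98.2
Sxx = sum((xi-xbar)^2) = 86.8
b = Sxy / Sxx = 491/434 ≈ 1.131336
a = 12.8 - 1.131336 * 8.2 = 1529/434 ≈ 3.523041

3.5230


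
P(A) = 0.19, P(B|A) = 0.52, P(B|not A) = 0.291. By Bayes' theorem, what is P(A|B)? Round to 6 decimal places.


P(A|B) = P(B|A)*P(A) / P(B), P(B) = P(B|A)*P(A) + P(B|not A)*P(not A)
P(B|A)*P(A) = 0.52 * 0.19 = 0.0988
P(B|not A)*P(not A) = 0.291 * 0.81 = 0.23571
P(B) = 0.0988 + 0.23571 = 0.33451
P(A|B) = 0.0988 / 0.33451 ≈ 0.29535739

0.295357


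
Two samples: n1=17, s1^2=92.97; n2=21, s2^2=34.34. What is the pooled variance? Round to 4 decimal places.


sp^2 = ((n1-1)*s1^2 + (n2-1)*s2^2)/(n1+n2-2)
(n1-1)*s1^2 = 16 * 92.97 = 1487.52
(n2-1)*s2^2 = 20 * 34.34 = 686.8
numerator = 1487.52 + 686.8 = 2174.32
n1+n2-2 = 36
sp^2 = 2174.32 / 36 = 27179/450 ≈ 60.397778

60.3978


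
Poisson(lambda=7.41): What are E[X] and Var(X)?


E[X] = Var(X) = lambda = 7.41

7.41, 7.41


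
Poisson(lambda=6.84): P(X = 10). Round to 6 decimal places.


P = e^(-lam) * lam^k / k!
e^(-6.84) ≈ 0.001070103
lam^k = 6.84^10 ≈ 224161496.450445
k! = 10! = 3628800
P = 0.001070103 * 224161496.450445 / 3628800 ≈ 0.066103

0.066103


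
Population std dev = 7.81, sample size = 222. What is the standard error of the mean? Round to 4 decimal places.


SE = sigma / sqrt(n)
sqrt(222) ≈ 14.899664
SE = 7.81 / 14.899664 ≈ 0.524173

0.5242


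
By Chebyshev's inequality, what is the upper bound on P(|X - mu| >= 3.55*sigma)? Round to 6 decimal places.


P <= 1/k^2
k^2 = 3.55^2 = 12.6025
1/k^2 = 1 / 12.6025 = 400/5041 ≈ 0.07934934

0.079349


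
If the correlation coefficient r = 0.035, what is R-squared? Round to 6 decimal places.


R^2 = r^2 = (0.035)^2 = 0.001225

0.001225


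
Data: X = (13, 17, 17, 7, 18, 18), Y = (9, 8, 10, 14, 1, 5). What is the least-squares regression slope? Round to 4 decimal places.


b = sum((xi-xbar)(yi-ybar)) / sum((xi-xbar)^2)
n = 6, xbar = 90/6 = 15, ybar = 47/6 ≈ 7.833333
Sxy = sum((xi-xbar)(yi-ybar)) = -76
Sxx = sum((xi-xbar)^2) = 94
b = Sxy / Sxx = -38/47 ≈ -0.808511

-0.8085


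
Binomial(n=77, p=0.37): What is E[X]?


E[X] = n*p = 77 * 0.37 = 28.49

28.49


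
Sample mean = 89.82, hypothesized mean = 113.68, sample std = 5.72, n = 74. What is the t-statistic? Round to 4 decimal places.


t = (xbar - mu0) / (s/sqrt(n))
xbar - mu0 = 89.82 - 113.68 = -23.86
sqrt(74) ≈ 8.60232527
s/sqrt(n) = 5.72 / 8.60232527 ≈ 0.66493649
t = -23.86 / 0.66493649 ≈ -35.883126

-35.8831


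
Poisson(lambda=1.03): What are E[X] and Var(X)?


E[X] = Var(X) = lambda = 1.03

1.03, 1.03


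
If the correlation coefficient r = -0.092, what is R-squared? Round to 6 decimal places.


R^2 = r^2 = (-0.092)^2 = 0.008464

0.008464


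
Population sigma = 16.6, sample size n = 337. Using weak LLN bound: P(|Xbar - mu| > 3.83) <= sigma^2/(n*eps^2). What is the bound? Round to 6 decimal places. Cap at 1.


bound = min(1, sigma^2/(n*eps^2))
sigma^2 = 16.6^2 = 275.56
n*eps^2 = 337 * 3.83^2 = 337 * 14.6689 = 4943.4193
sigma^2/(n*eps^2) = 275.56 / 4943.4193 ≈ 0.05574279

0.055743


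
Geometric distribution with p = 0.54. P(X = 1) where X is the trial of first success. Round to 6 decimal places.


P = (1-p)^(k-1) * p
(1-p)^(k-1) = 0.46^0 = 1
P = 1 * 0.54 = 0.54

0.540000


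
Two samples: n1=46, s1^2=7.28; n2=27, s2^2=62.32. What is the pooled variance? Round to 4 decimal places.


sp^2 = ((n1-1)*s1^2 + (n2-1)*s2^2)/(n1+n2-2)
(n1-1)*s1^2 = 45 * 7.28 = 327.6
(n2-1)*s2^2 = 26 * 62.32 = 1620.32
numerator = 327.6 + 1620.32 = 1947.92
n1+n2-2 = 71
sp^2 = 1947.92 / 71 = 48698/1775 ≈ 27.435493

27.4355


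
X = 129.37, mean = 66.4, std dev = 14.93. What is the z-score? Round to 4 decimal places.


z = (X - mu) / sigma
X - mu = 129.37 - 66.4 = 62.97
z = 62.97 / 14.93 = 6297/1493 ≈ 4.217683

4.2177


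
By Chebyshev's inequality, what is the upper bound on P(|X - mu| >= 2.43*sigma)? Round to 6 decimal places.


P <= 1/k^2
k^2 = 2.43^2 = 5.9049
1/k^2 = 1 / 5.9049 ≈ 0.16935088

0.169351


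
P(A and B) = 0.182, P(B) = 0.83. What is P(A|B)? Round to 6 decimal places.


P(A|B) = P(A and B) / P(B) = 0.182 / 0.83 = 91/415 ≈ 0.21927711

0.219277


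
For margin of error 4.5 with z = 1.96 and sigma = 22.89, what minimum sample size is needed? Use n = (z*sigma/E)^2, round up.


z*sigma/E = 1.96 * 22.89 / 4.5 = 37387/3750 ≈ 9.969867
(z*sigma/E)^2 ≈ 99.398241
round up: n = 100

100


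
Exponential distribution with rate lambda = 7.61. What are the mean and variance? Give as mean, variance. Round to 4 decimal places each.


mean = 1/lam, var = 1/lam^2
mean = 1 / 7.61 = 100/761 ≈ 0.131406
lam^2 = 7.61^2 = 57.9121
var = 1 / 57.9121 ≈ 0.017268

0.1314, 0.0173


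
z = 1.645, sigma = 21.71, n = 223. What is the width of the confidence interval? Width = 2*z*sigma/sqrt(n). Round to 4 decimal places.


width = 2*z*sigma/sqrt(n)
2*z*sigma = 2 * 1.645 * 21.71 = 71.4259
sqrt(223) ≈ 14.933185
width = 71.4259 / 14.933185 ≈ 4.783032

4.7830


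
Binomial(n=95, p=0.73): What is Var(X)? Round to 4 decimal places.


Var = n*p*(1-p) = 95 * 0.73 * 0.27 = 18.7245

18.7245


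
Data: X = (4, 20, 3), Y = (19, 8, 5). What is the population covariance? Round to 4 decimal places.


Cov = (1/n)*sum((xi-xbar)(yi-ybar))
n = 3, xbar = 27/3 = 9, ybar = 32/3 ≈ 10.666667
sum((xi-xbar)(yi-ybar)) = -37
Cov = -37 / 3 = -37/3 ≈ -12.333333

-12.3333


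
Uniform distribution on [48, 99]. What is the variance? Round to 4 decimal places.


Var = (b-a)^2 / 12
(b-a)^2 = (99 - 48)^2 = 2601
Var = 2601/12 = 216.75

216.7500


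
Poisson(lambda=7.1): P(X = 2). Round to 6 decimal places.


P = e^(-lam) * lam^k / k!
e^(-7.1) ≈ 0.0008251049
lam^k = 7.1^2 = 50.41
k! = 2! = 2
P = 0.0008251049 * 50.41 / 2 ≈ 0.020797

0.020797


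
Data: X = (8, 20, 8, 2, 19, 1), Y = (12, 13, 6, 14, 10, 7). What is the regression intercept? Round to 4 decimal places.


a = ybar - b*xbar, where b = sum((xi-xbar)(yi-ybar)) / sum((xi-xbar)^2)
n = 6, xbar = 58/6 = 29/3 ≈ 9.666667, ybar = 62/6 = 31/3 ≈ 10.333333
Sxy = sum((xi-xbar)(yi-ybar)) = 89/3 ≈ 29.666667
Sxx = sum((xi-xbar)^2) = 1000/3 ≈ 333.333333
b = Sxy / Sxx = 0.089
a = 10.333333 - 0.089 * 9.666667 = 9.473

9.4730


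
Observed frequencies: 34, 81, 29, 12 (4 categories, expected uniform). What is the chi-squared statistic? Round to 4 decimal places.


chi2 = sum((O-E)^2/E), E = total/4
total = 156, E = 156/4 = 39
(34 - 39)^2 / 39 = 25 / 39 = 25/39 ≈ 0.641026
(81 - 39)^2 / 39 = 1764 / 39 = 588/13 ≈ 45.230769
(29 - 39)^2 / 39 = 100 / 39 = 100/39 ≈ 2.564103
(12 - 39)^2 / 39 = 729 / 39 = 243/13 ≈ 18.692308
chi2 = 2618/39 ≈ 67.128205

67.1282


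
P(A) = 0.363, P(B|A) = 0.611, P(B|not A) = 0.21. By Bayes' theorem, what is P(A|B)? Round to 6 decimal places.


P(A|B) = P(B|A)*P(A) / P(B), P(B) = P(B|A)*P(A) + P(B|not A)*P(not A)
P(B|A)*P(A) = 0.611 * 0.363 = 0.221793
P(B|not A)*P(not A) = 0.21 * 0.637 = 0.13377
P(B) = 0.221793 + 0.13377 = 0.355563
P(A|B) = 0.221793 / 0.355563 = 5687/9117 ≈ 0.62377975

0.623780


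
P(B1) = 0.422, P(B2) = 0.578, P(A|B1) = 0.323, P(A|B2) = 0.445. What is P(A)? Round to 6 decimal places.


P(A) = P(A|B1)*P(B1) + P(A|B2)*P(B2)
P(A|B1)*P(B1) = 0.323 * 0.422 = 0.136306
P(A|B2)*P(B2) = 0.445 * 0.578 = 0.25721
P(A) = 0.136306 + 0.25721 = 0.393516

0.393516


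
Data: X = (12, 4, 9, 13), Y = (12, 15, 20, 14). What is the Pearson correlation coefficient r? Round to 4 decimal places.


r = sum((xi-xbar)(yi-ybar)) / sqrt(sum((xi-xbar)^2) * sum((yi-ybar)^2))
n = 4, xbar = 38/4 = 9.5, ybar = 61/4 = 15.25
Sxy = sum((xi-xbar)(yi-ybar)) = -13.5
Sxx = sum((xi-xbar)^2) = 49
Syy = sum((yi-ybar)^2) = 34.75
sqrt(Sxx*Syy) ≈ 41.264391
r = Sxy / sqrt(Sxx*Syy) = -13.5 / 41.264391 ≈ -0.327159

-0.3272


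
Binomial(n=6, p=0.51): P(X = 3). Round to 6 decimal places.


P = C(n,k) * p^k * (1-p)^(n-k)
C(6,3) = 20
p^k = 0.51^3 = 0.132651
(1-p)^(n-k) = 0.49^3 = 0.117649
P = 20 * 0.132651 * 0.117649 ≈ 0.312125

0.312125


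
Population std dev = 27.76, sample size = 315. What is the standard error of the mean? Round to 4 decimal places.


SE = sigma / sqrt(n)
sqrt(315) ≈ 17.748239
SE = 27.76 / 17.748239 ≈ 1.564099

1.5641


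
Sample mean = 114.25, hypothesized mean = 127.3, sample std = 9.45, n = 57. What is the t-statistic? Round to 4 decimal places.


t = (xbar - mu0) / (s/sqrt(n))
xbar - mu0 = 114.25 - 127.3 = -13.05
sqrt(57) ≈ 7.54983444
s/sqrt(n) = 9.45 / 7.54983444 ≈ 1.25168308
t = -13.05 / 1.25168308 ≈ -10.425962

-10.4260


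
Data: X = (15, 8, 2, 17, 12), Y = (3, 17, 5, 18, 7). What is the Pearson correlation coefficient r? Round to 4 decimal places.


r = sum((xi-xbar)(yi-ybar)) / sqrt(sum((xi-xbar)^2) * sum((yi-ybar)^2))
n = 5, xbar = 54/5 = 10.8, ybar = 50/5 = 10
Sxy = sum((xi-xbar)(yi-ybar)) = 41
Sxx = sum((xi-xbar)^2) = 142.8
Syy = sum((yi-ybar)^2) = 196
sqrt(Sxx*Syy) ≈ 167.298536
r = Sxy / sqrt(Sxx*Syy) = 41 / 167.298536 ≈ 0.245071

0.2451


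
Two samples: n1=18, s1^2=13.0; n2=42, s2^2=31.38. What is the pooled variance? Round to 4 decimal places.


sp^2 = ((n1-1)*s1^2 + (n2-1)*s2^2)/(n1+n2-2)
(n1-1)*s1^2 = 17 * 13.0 = 221
(n2-1)*s2^2 = 41 * 31.38 = 1286.58
numerator = 221 + 1286.58 = 1507.58
n1+n2-2 = 58
sp^2 = 1507.58 / 58 = 75379/2900 ≈ 25.992759

25.9928


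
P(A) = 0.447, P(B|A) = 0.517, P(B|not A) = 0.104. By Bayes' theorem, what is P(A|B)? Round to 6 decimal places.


P(A|B) = P(B|A)*P(A) / P(B), P(B) = P(B|A)*P(A) + P(B|not A)*P(not A)
P(B|A)*P(A) = 0.517 * 0.447 = 0.231099
P(B|not A)*P(not A) = 0.104 * 0.553 = 0.057512
P(B) = 0.231099 + 0.057512 = 0.288611
P(A|B) = 0.231099 / 0.288611 ≈ 0.80072832

0.800728


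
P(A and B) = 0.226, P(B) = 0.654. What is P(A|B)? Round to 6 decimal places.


P(A|B) = P(A and B) / P(B) = 0.226 / 0.654 = 113/327 ≈ 0.34556575

0.345566


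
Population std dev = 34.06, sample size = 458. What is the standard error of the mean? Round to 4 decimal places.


SE = sigma / sqrt(n)
sqrt(458) ≈ 21.400935
SE = 34.06 / 21.400935 ≈ 1.591519

1.5915


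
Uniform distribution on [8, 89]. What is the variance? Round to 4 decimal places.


Var = (b-a)^2 / 12
(b-a)^2 = (89 - 8)^2 = 6561
Var = 6561/12 = 546.75

546.7500


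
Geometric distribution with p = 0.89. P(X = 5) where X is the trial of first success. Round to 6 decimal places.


P = (1-p)^(k-1) * p
(1-p)^(k-1) = 0.11^4 = 0.00014641
P = 0.00014641 * 0.89 = 0.0001303049

0.000130


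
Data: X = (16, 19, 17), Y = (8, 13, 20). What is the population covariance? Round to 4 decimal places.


Cov = (1/n)*sum((xi-xbar)(yi-ybar))
n = 3, xbar = 52/3 ≈ 17.333333, ybar = 41/3 ≈ 13.666667
sum((xi-xbar)(yi-ybar)) = 13/3 ≈ 4.333333
Cov = 4.333333 / 3 = 13/9 ≈ 1.444444

1.4444


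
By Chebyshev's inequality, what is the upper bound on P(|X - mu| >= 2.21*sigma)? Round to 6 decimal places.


P <= 1/k^2
k^2 = 2.21^2 = 4.8841
1/k^2 = 1 / 4.8841 ≈ 0.20474601

0.204746


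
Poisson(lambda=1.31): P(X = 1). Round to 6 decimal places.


P = e^(-lam) * lam^k / k!
e^(-1.31) ≈ 0.2698201
lam^k = 1.31^1 = 1.31
k! = 1! = 1
P = 0.2698201 * 1.31 / 1 ≈ 0.353464

0.353464


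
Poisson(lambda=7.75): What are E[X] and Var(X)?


E[X] = Var(X) = lambda = 7.75

7.75, 7.75


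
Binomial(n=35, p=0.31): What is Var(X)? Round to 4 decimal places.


Var = n*p*(1-p) = 35 * 0.31 * 0.69 = 7.4865

7.4865


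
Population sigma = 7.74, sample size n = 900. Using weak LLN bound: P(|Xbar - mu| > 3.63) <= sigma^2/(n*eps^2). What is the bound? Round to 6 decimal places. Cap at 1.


bound = min(1, sigma^2/(n*eps^2))
sigma^2 = 7.74^2 = 59.9076
n*eps^2 = 900 * 3.63^2 = 900 * 13.1769 = 11859.21
sigma^2/(n*eps^2) = 59.9076 / 11859.21 ≈ 0.00505157

0.005052


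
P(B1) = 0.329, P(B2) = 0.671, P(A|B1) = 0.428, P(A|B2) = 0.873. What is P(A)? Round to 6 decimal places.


P(A) = P(A|B1)*P(B1) + P(A|B2)*P(B2)
P(A|B1)*P(B1) = 0.428 * 0.329 = 0.140812
P(A|B2)*P(B2) = 0.873 * 0.671 = 0.585783
P(A) = 0.140812 + 0.585783 = 0.726595

0.726595


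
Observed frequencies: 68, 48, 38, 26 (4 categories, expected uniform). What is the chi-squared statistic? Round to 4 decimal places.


chi2 = sum((O-E)^2/E), E = total/4
total = 180, E = 180/4 = 45
(68 - 45)^2 / 45 = 529 / 45 = 529/45 ≈ 11.755556
(48 - 45)^2 / 45 = 9 / 45 = 0.2
(38 - 45)^2 / 45 = 49 / 45 = 49/45 ≈ 1.088889
(26 - 45)^2 / 45 = 361 / 45 = 361/45 ≈ 8.022222
chi2 = 316/15 ≈ 21.066667

21.0667


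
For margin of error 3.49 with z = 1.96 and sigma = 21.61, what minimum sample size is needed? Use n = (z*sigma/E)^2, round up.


z*sigma/E = 1.96 * 21.61 / 3.49 = 105889/8725 ≈ 12.136275
(z*sigma/E)^2 ≈ 147.289173
round up: n = 148

148


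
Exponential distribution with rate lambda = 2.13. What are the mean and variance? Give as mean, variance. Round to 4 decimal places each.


mean = 1/lam, var = 1/lam^2
mean = 1 / 2.13 = 100/213 ≈ 0.469484
lam^2 = 2.13^2 = 4.5369
var = 1 / 4.5369 ≈ 0.220415

0.4695, 0.2204


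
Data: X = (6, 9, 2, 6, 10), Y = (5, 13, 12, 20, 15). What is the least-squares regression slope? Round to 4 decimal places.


b = sum((xi-xbar)(yi-ybar)) / sum((xi-xbar)^2)
n = 5, xbar = 33/5 = 6.6, ybar = 65/5 = 13
Sxy = sum((xi-xbar)(yi-ybar)) = 12
Sxx = sum((xi-xbar)^2) = 39.2
b = Sxy / Sxx = 15/49 ≈ 0.306122

0.3061


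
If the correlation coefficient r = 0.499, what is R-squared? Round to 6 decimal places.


R^2 = r^2 = (0.499)^2 = 0.249001

0.249001


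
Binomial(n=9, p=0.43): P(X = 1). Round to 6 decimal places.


P = C(n,k) * p^k * (1-p)^(n-k)
C(9,1) = 9
p^k = 0.43^1 = 0.43
(1-p)^(n-k) = 0.57^8 ≈ 0.01114292
P = 9 * 0.43 * 0.01114292 ≈ 0.043123

0.043123


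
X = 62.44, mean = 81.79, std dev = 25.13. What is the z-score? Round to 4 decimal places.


z = (X - mu) / sigma
X - mu = 62.44 - 81.79 = -19.35
z = -19.35 / 25.13 = -1935/2513 ≈ -0.769996

-0.7700


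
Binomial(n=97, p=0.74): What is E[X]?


E[X] = n*p = 97 * 0.74 = 71.78

71.78


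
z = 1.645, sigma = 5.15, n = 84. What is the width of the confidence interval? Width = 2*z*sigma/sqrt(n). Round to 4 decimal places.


width = 2*z*sigma/sqrt(n)
2*z*sigma = 2 * 1.645 * 5.15 = 16.9435
sqrt(84) ≈ 9.165151
width = 16.9435 / 9.165151 ≈ 1.848687

1.8487


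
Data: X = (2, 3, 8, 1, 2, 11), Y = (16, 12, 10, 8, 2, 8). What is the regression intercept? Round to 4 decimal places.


a = ybar - b*xbar, where b = sum((xi-xbar)(yi-ybar)) / sum((xi-xbar)^2)
n = 6, xbar = 27/6 = 4.5, ybar = 56/6 = 28/3 ≈ 9.333333
Sxy = sum((xi-xbar)(yi-ybar)) = -4
Sxx = sum((xi-xbar)^2) = 81.5
b = Sxy / Sxx = -8/163 ≈ -0.049080
a = 9.333333 - (-0.049080) * 4.5 = 4672/489 ≈ 9.554192

9.5542


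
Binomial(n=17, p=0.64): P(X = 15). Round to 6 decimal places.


P = C(n,k) * p^k * (1-p)^(n-k)
C(17,15) = 136
p^k = 0.64^15 ≈ 0.001237940
(1-p)^(n-k) = 0.36^2 = 0.1296
P = 136 * 0.001237940 * 0.1296 ≈ 0.021819

0.021819


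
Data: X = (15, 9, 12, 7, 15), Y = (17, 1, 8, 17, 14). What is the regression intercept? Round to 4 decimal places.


a = ybar - b*xbar, where b = sum((xi-xbar)(yi-ybar)) / sum((xi-xbar)^2)
n = 5, xbar = 58/5 = 11.6, ybar = 57/5 = 11.4
Sxy = sum((xi-xbar)(yi-ybar)) = 27.8
Sxx = sum((xi-xbar)^2) = 51.2
b = Sxy / Sxx = 139/256 ≈ 0.542969
a = 11.4 - 0.542969 * 11.6 = 653/128 ≈ 5.101563

5.1016


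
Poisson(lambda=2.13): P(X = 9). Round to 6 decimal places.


P = e^(-lam) * lam^k / k!
e^(-2.13) ≈ 0.1188373
lam^k = 2.13^9 ≈ 902.436040
k! = 9! = 362880
P = 0.1188373 * 902.436040 / 362880 ≈ 0.000296

0.000296


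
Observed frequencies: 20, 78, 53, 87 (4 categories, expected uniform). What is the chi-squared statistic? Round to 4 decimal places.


chi2 = sum((O-E)^2/E), E = total/4
total = 238, E = 238/4 = 59.5
(20 - 59.5)^2 / 59.5 = 1560.25 / 59.5 = 6241/238 ≈ 26.222689
(78 - 59.5)^2 / 59.5 = 342.25 / 59.5 = 1369/238 ≈ 5.752101
(53 - 59.5)^2 / 59.5 = 42.25 / 59.5 = 169/238 ≈ 0.710084
(87 - 59.5)^2 / 59.5 = 756.25 / 59.5 = 3025/238 ≈ 12.710084
chi2 = 5402/119 ≈ 45.394958

45.3950


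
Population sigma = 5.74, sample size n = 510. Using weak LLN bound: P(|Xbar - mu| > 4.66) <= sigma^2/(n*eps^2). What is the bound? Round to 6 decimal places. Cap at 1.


bound = min(1, sigma^2/(n*eps^2))
sigma^2 = 5.74^2 = 32.9476
n*eps^2 = 510 * 4.66^2 = 510 * 21.7156 = 11074.956
sigma^2/(n*eps^2) = 32.9476 / 11074.956 ≈ 0.00297496

0.002975


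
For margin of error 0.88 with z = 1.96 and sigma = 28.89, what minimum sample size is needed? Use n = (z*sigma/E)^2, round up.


z*sigma/E = 1.96 * 28.89 / 0.88 = 141561/2200 ≈ 64.345909
(z*sigma/E)^2 ≈ 4140.396017
round up: n = 4141

4141


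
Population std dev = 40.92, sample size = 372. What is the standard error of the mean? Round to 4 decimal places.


SE = sigma / sqrt(n)
sqrt(372) ≈ 19.287302
SE = 40.92 / 19.287302 ≈ 2.121603

2.1216


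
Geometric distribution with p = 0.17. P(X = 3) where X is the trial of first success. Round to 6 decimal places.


P = (1-p)^(k-1) * p
(1-p)^(k-1) = 0.83^2 = 0.6889
P = 0.6889 * 0.17 = 0.117113

0.117113


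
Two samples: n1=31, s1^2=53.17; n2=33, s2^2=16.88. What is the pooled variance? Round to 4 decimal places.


sp^2 = ((n1-1)*s1^2 + (n2-1)*s2^2)/(n1+n2-2)
(n1-1)*s1^2 = 30 * 53.17 = 1595.1
(n2-1)*s2^2 = 32 * 16.88 = 540.16
numerator = 1595.1 + 540.16 = 2135.26
n1+n2-2 = 62
sp^2 = 2135.26 / 62 = 106763/3100 ≈ 34.439677

34.4397


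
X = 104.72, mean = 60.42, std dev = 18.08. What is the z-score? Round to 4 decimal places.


z = (X - mu) / sigma
X - mu = 104.72 - 60.42 = 44.3
z = 44.3 / 18.08 = 2215/904 ≈ 2.450221

2.4502


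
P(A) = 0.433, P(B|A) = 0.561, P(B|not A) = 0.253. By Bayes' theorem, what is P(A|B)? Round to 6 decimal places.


P(A|B) = P(B|A)*P(A) / P(B), P(B) = P(B|A)*P(A) + P(B|not A)*P(not A)
P(B|A)*P(A) = 0.561 * 0.433 = 0.242913
P(B|not A)*P(not A) = 0.253 * 0.567 = 0.143451
P(B) = 0.242913 + 0.143451 = 0.386364
P(A|B) = 0.242913 / 0.386364 ≈ 0.62871541

0.628715


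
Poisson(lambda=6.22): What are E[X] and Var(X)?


E[X] = Var(X) = lambda = 6.22

6.22, 6.22


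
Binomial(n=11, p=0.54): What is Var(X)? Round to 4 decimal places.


Var = n*p*(1-p) = 11 * 0.54 * 0.46 = 2.7324

2.7324


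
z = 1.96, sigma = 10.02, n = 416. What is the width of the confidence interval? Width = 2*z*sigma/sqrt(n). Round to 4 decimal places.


width = 2*z*sigma/sqrt(n)
2*z*sigma = 2 * 1.96 * 10.02 = 39.2784
sqrt(416) ≈ 20.396078
width = 39.2784 / 20.396078 ≈ 1.925782

1.9258


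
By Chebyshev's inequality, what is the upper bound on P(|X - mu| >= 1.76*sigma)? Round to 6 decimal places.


P <= 1/k^2
k^2 = 1.76^2 = 3.0976
1/k^2 = 1 / 3.0976 = 625/1936 ≈ 0.32283058

0.322831


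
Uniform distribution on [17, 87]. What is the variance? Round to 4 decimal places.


Var = (b-a)^2 / 12
(b-a)^2 = (87 - 17)^2 = 4900
Var = 4900/12 ≈ 408.333333

408.3333


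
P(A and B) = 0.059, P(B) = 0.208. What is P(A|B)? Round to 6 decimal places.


P(A|B) = P(A and B) / P(B) = 0.059 / 0.208 = 59/208 ≈ 0.28365385

0.283654


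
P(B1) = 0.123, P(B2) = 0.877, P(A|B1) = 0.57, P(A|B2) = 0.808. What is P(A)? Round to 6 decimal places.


P(A) = P(A|B1)*P(B1) + P(A|B2)*P(B2)
P(A|B1)*P(B1) = 0.57 * 0.123 = 0.07011
P(A|B2)*P(B2) = 0.808 * 0.877 = 0.708616
P(A) = 0.07011 + 0.708616 = 0.778726

0.778726


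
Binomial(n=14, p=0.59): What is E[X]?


E[X] = n*p = 14 * 0.59 = 8.26

8.26


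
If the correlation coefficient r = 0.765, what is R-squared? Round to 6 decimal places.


R^2 = r^2 = (0.765)^2 = 0.585225

0.585225


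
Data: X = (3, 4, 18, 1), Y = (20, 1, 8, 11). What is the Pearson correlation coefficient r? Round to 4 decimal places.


r = sum((xi-xbar)(yi-ybar)) / sqrt(sum((xi-xbar)^2) * sum((yi-ybar)^2))
n = 4, xbar = 26/4 = 6.5, ybar = 40/4 = 10
Sxy = sum((xi-xbar)(yi-ybar)) = -41
Sxx = sum((xi-xbar)^2) = 181
Syy = sum((yi-ybar)^2) = 186
sqrt(Sxx*Syy) ≈ 183.482969
r = Sxy / sqrt(Sxx*Syy) = -41 / 183.482969 ≈ -0.223454

-0.2235


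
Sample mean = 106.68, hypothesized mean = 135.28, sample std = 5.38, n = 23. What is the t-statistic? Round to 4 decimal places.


t = (xbar - mu0) / (s/sqrt(n))
xbar - mu0 = 106.68 - 135.28 = -28.6
sqrt(23) ≈ 4.79583152
s/sqrt(n) = 5.38 / 4.79583152 ≈ 1.12180755
t = -28.6 / 1.12180755 ≈ -25.494569

-25.4946


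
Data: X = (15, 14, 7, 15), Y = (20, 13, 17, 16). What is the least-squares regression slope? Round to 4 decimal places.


b = sum((xi-xbar)(yi-ybar)) / sum((xi-xbar)^2)
n = 4, xbar = 51/4 = 12.75, ybar = 66/4 = 16.5
Sxy = sum((xi-xbar)(yi-ybar)) = -0.5
Sxx = sum((xi-xbar)^2) = 44.75
b = Sxy / Sxx = -2/179 ≈ -0.011173

-0.0112


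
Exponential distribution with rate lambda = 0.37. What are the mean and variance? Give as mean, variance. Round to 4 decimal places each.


mean = 1/lam, var = 1/lam^2
mean = 1 / 0.37 = 100/37 ≈ 2.702703
lam^2 = 0.37^2 = 0.1369
var = 1 / 0.1369 = 10000/1369 ≈ 7.304602

2.7027, 7.3046


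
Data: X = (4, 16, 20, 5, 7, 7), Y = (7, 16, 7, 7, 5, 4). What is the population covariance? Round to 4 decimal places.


Cov = (1/n)*sum((xi-xbar)(yi-ybar))
n = 6, xbar = 59/6 ≈ 9.833333, ybar = 46/6 = 23/3 ≈ 7.666667
sum((xi-xbar)(yi-ybar)) = 209/3 ≈ 69.666667
Cov = 69.666667 / 6 = 209/18 ≈ 11.611111

11.6111


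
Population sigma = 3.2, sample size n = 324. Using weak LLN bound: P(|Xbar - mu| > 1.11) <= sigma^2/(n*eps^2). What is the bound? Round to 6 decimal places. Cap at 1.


bound = min(1, sigma^2/(n*eps^2))
sigma^2 = 3.2^2 = 10.24
n*eps^2 = 324 * 1.11^2 = 324 * 1.2321 = 399.2004
sigma^2/(n*eps^2) = 10.24 / 399.2004 ≈ 0.02565128

0.025651


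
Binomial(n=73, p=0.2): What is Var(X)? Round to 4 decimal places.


Var = n*p*(1-p) = 73 * 0.2 * 0.8 = 11.68

11.6800


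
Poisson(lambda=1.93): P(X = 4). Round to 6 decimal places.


P = e^(-lam) * lam^k / k!
e^(-1.93) ≈ 0.1451482
lam^k = 1.93^4 ≈ 13.874880
k! = 4! = 24
P = 0.1451482 * 13.874880 / 24 ≈ 0.083913

0.083913


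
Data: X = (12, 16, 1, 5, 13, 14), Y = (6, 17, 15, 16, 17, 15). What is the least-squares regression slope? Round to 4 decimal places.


b = sum((xi-xbar)(yi-ybar)) / sum((xi-xbar)^2)
n = 6, xbar = 61/6 ≈ 10.166667, ybar = 86/6 = 43/3 ≈ 14.333333
Sxy = sum((xi-xbar)(yi-ybar)) = -13/3 ≈ -4.333333
Sxx = sum((xi-xbar)^2) = 1025/6 ≈ 170.833333
b = Sxy / Sxx = -26/1025 ≈ -0.025366

-0.0254


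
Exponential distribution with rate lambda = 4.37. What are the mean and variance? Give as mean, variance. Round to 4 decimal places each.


mean = 1/lam, var = 1/lam^2
mean = 1 / 4.37 = 100/437 ≈ 0.228833
lam^2 = 4.37^2 = 19.0969
var = 1 / 19.0969 ≈ 0.052365

0.2288, 0.0524


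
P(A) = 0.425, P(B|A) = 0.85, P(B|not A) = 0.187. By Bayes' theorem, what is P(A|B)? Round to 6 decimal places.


P(A|B) = P(B|A)*P(A) / P(B), P(B) = P(B|A)*P(A) + P(B|not A)*P(not A)
P(B|A)*P(A) = 0.85 * 0.425 = 0.36125
P(B|not A)*P(not A) = 0.187 * 0.575 = 0.107525
P(B) = 0.36125 + 0.107525 = 0.468775
P(A|B) = 0.36125 / 0.468775 = 850/1103 ≈ 0.77062557

0.770626


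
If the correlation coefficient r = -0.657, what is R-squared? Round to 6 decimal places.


R^2 = r^2 = (-0.657)^2 = 0.431649

0.431649


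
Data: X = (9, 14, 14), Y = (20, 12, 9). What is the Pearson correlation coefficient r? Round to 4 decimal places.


r = sum((xi-xbar)(yi-ybar)) / sqrt(sum((xi-xbar)^2) * sum((yi-ybar)^2))
n = 3, xbar = 37/3 ≈ 12.333333, ybar = 41/3 ≈ 13.666667
Sxy = sum((xi-xbar)(yi-ybar)) = -95/3 ≈ -31.666667
Sxx = sum((xi-xbar)^2) = 50/3 ≈ 16.666667
Syy = sum((yi-ybar)^2) = 194/3 ≈ 64.666667
sqrt(Sxx*Syy) ≈ 32.829526
r = Sxy / sqrt(Sxx*Syy) = -31.666667 / 32.829526 ≈ -0.964579

-0.9646


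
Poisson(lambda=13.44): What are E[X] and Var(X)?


E[X] = Var(X) = lambda = 13.44

13.44, 13.44


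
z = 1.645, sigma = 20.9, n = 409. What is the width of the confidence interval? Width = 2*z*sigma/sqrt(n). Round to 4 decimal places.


width = 2*z*sigma/sqrt(n)
2*z*sigma = 2 * 1.645 * 20.9 = 68.761
sqrt(409) ≈ 20.223748
width = 68.761 / 20.223748 ≈ 3.400013

3.4000


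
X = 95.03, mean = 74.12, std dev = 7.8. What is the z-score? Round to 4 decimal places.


z = (X - mu) / sigma
X - mu = 95.03 - 74.12 = 20.91
z = 20.91 / 7.8 = 697/260 ≈ 2.680769

2.6808


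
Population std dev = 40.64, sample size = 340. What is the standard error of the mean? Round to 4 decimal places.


SE = sigma / sqrt(n)
sqrt(340) ≈ 18.439089
SE = 40.64 / 18.439089 ≈ 2.204013

2.2040


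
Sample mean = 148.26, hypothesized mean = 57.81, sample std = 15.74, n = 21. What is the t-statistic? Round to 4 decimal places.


t = (xbar - mu0) / (s/sqrt(n))
xbar - mu0 = 148.26 - 57.81 = 90.45
sqrt(21) ≈ 4.58257569
s/sqrt(n) = 15.74 / 4.58257569 ≈ 3.43474959
t = 90.45 / 3.43474959 ≈ 26.333797

26.3338


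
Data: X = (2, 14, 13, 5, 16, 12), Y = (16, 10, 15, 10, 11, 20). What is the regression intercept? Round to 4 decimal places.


a = ybar - b*xbar, where b = sum((xi-xbar)(yi-ybar)) / sum((xi-xbar)^2)
n = 6, xbar = 62/6 = 31/3 ≈ 10.333333, ybar = 82/6 = 41/3 ≈ 13.666667
Sxy = sum((xi-xbar)(yi-ybar)) = -43/3 ≈ -14.333333
Sxx = sum((xi-xbar)^2) = 460/3 ≈ 153.333333
b = Sxy / Sxx = -43/460 ≈ -0.093478
a = 13.666667 - (-0.093478) * 10.333333 = 6731/460 ≈ 14.632609

14.6326


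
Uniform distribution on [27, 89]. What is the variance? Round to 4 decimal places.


Var = (b-a)^2 / 12
(b-a)^2 = (89 - 27)^2 = 3844
Var = 3844/12 ≈ 320.333333

320.3333


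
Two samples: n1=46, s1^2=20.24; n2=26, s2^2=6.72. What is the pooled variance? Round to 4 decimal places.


sp^2 = ((n1-1)*s1^2 + (n2-1)*s2^2)/(n1+n2-2)
(n1-1)*s1^2 = 45 * 20.24 = 910.8
(n2-1)*s2^2 = 25 * 6.72 = 168
numerator = 910.8 + 168 = 1078.8
n1+n2-2 = 70
sp^2 = 1078.8 / 70 = 2697/175 ≈ 15.411429

15.4114


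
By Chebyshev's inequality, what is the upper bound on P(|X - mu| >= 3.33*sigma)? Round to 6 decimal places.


P <= 1/k^2
k^2 = 3.33^2 = 11.0889
1/k^2 = 1 / 11.0889 ≈ 0.09018027

0.090180


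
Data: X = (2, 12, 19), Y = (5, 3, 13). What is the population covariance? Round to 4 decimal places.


Cov = (1/n)*sum((xi-xbar)(yi-ybar))
n = 3, xbar = 33/3 = 11, ybar = 21/3 = 7
sum((xi-xbar)(yi-ybar)) = 62
Cov = 62 / 3 = 62/3 ≈ 20.666667

20.6667


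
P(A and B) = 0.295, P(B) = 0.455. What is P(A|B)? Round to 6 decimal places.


P(A|B) = P(A and B) / P(B) = 0.295 / 0.455 = 59/91 ≈ 0.64835165

0.648352


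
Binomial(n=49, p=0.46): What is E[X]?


E[X] = n*p = 49 * 0.46 = 22.54

22.54


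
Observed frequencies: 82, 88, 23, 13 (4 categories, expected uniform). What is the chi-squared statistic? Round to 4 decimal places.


chi2 = sum((O-E)^2/E), E = total/4
total = 206, E = 206/4 = 51.5
(82 - 51.5)^2 / 51.5 = 930.25 / 51.5 = 3721/206 ≈ 18.063107
(88 - 51.5)^2 / 51.5 = 1332.25 / 51.5 = 5329/206 ≈ 25.868932
(23 - 51.5)^2 / 51.5 = 812.25 / 51.5 = 3249/206 ≈ 15.771845
(13 - 51.5)^2 / 51.5 = 1482.25 / 51.5 = 5929/206 ≈ 28.781553
chi2 = 9114/103 ≈ 88.485437

88.4854


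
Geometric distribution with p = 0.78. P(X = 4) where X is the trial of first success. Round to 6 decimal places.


P = (1-p)^(k-1) * p
(1-p)^(k-1) = 0.22^3 = 0.010648
P = 0.010648 * 0.78 = 0.00830544

0.008305


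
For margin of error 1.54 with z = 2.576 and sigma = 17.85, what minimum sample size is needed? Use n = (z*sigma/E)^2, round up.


z*sigma/E = 2.576 * 17.85 / 1.54 = 8211/275 ≈ 29.858182
(z*sigma/E)^2 ≈ 891.511021
round up: n = 892

892


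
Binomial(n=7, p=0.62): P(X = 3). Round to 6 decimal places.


P = C(n,k) * p^k * (1-p)^(n-k)
C(7,3) = 35
p^k = 0.62^3 = 0.238328
(1-p)^(n-k) = 0.38^4 = 0.02085136
P = 35 * 0.238328 * 0.02085136 ≈ 0.173931

0.173931


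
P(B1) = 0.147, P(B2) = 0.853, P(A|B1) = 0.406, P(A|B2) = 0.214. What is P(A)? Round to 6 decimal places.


P(A) = P(A|B1)*P(B1) + P(A|B2)*P(B2)
P(A|B1)*P(B1) = 0.406 * 0.147 = 0.059682
P(A|B2)*P(B2) = 0.214 * 0.853 = 0.182542
P(A) = 0.059682 + 0.182542 = 0.242224

0.242224


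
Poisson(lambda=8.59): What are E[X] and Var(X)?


E[X] = Var(X) = lambda = 8.59

8.59, 8.59


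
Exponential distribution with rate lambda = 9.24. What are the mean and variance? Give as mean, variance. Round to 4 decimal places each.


mean = 1/lam, var = 1/lam^2
mean = 1 / 9.24 = 25/231 ≈ 0.108225
lam^2 = 9.24^2 = 85.3776
var = 1 / 85.3776 ≈ 0.011713

0.1082, 0.0117


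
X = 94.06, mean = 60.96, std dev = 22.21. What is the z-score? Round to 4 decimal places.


z = (X - mu) / sigma
X - mu = 94.06 - 60.96 = 33.1
z = 33.1 / 22.21 = 3310/2221 ≈ 1.490320

1.4903


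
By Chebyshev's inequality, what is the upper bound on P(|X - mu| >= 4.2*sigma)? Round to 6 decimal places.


P <= 1/k^2
k^2 = 4.2^2 = 17.64
1/k^2 = 1 / 17.64 = 25/441 ≈ 0.05668934

0.056689


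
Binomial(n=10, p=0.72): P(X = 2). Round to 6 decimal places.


P = C(n,k) * p^k * (1-p)^(n-k)
C(10,2) = 45
p^k = 0.72^2 = 0.5184
(1-p)^(n-k) = 0.28^8 ≈ 0.00003778020
P = 45 * 0.5184 * 0.00003778020 ≈ 0.000881

0.000881


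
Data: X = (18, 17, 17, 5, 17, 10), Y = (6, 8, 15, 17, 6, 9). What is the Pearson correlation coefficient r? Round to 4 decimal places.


r = sum((xi-xbar)(yi-ybar)) / sqrt(sum((xi-xbar)^2) * sum((yi-ybar)^2))
n = 6, xbar = 84/6 = 14, ybar = 61/6 ≈ 10.166667
Sxy = sum((xi-xbar)(yi-ybar)) = -78
Sxx = sum((xi-xbar)^2) = 140
Syy = sum((yi-ybar)^2) = 665/6 ≈ 110.833333
sqrt(Sxx*Syy) ≈ 124.565913
r = Sxy / sqrt(Sxx*Syy) = -78 / 124.565913 ≈ -0.626175

-0.6262


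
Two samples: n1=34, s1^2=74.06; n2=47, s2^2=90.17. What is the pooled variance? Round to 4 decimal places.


sp^2 = ((n1-1)*s1^2 + (n2-1)*s2^2)/(n1+n2-2)
(n1-1)*s1^2 = 33 * 74.06 = 2443.98
(n2-1)*s2^2 = 46 * 90.17 = 4147.82
numerator = 2443.98 + 4147.82 = 6591.8
n1+n2-2 = 79
sp^2 = 6591.8 / 79 = 32959/395 ≈ 83.440506

83.4405


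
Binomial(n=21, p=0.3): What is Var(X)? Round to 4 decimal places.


Var = n*p*(1-p) = 21 * 0.3 * 0.7 = 4.41

4.4100


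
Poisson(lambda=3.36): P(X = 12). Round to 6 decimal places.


P = e^(-lam) * lam^k / k!
e^(-3.36) ≈ 0.03473526
lam^k = 3.36^12 ≈ 2070481.377455
k! = 12! = 479001600
P = 0.03473526 * 2070481.377455 / 479001600 ≈ 0.000150

0.000150


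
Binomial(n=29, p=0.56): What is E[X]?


E[X] = n*p = 29 * 0.56 = 16.24

16.24


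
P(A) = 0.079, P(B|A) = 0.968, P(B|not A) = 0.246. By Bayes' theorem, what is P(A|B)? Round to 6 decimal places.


P(A|B) = P(B|A)*P(A) / P(B), P(B) = P(B|A)*P(A) + P(B|not A)*P(not A)
P(B|A)*P(A) = 0.968 * 0.079 = 0.076472
P(B|not A)*P(not A) = 0.246 * 0.921 = 0.226566
P(B) = 0.076472 + 0.226566 = 0.303038
P(A|B) = 0.076472 / 0.303038 ≈ 0.25235119

0.252351


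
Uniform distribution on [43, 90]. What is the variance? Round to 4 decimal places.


Var = (b-a)^2 / 12
(b-a)^2 = (90 - 43)^2 = 2209
Var = 2209/12 ≈ 184.083333

184.0833


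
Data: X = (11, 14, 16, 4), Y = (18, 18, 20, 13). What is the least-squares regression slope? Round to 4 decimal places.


b = sum((xi-xbar)(yi-ybar)) / sum((xi-xbar)^2)
n = 4, xbar = 45/4 = 11.25, ybar = 69/4 = 17.25
Sxy = sum((xi-xbar)(yi-ybar)) = 45.75
Sxx = sum((xi-xbar)^2) = 82.75
b = Sxy / Sxx = 183/331 ≈ 0.552870

0.5529


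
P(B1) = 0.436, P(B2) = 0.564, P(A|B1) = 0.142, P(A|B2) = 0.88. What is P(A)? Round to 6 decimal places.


P(A) = P(A|B1)*P(B1) + P(A|B2)*P(B2)
P(A|B1)*P(B1) = 0.142 * 0.436 = 0.061912
P(A|B2)*P(B2) = 0.88 * 0.564 = 0.49632
P(A) = 0.061912 + 0.49632 = 0.558232

0.558232


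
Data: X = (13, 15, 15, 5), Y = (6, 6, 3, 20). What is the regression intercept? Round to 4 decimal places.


a = ybar - b*xbar, where b = sum((xi-xbar)(yi-ybar)) / sum((xi-xbar)^2)
n = 4, xbar = 48/4 = 12, ybar = 35/4 = 8.75
Sxy = sum((xi-xbar)(yi-ybar)) = -107
Sxx = sum((xi-xbar)^2) = 68
b = Sxy / Sxx = -107/68 ≈ -1.573529
a = 8.75 - (-1.573529) * 12 = 1879/68 ≈ 27.632353

27.6324


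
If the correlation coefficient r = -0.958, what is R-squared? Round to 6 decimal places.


R^2 = r^2 = (-0.958)^2 = 0.917764

0.917764


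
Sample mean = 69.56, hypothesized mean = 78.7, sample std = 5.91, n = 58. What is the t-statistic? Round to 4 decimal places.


t = (xbar - mu0) / (s/sqrt(n))
xbar - mu0 = 69.56 - 78.7 = -9.14
sqrt(58) ≈ 7.61577311
s/sqrt(n) = 5.91 / 7.61577311 ≈ 0.77602102
t = -9.14 / 0.77602102 ≈ -11.778032

-11.7780


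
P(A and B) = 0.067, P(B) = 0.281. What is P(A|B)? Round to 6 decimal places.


P(A|B) = P(A and B) / P(B) = 0.067 / 0.281 = 67/281 ≈ 0.23843416

0.238434


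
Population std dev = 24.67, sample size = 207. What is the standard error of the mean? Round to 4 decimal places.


SE = sigma / sqrt(n)
sqrt(207) ≈ 14.387495
SE = 24.67 / 14.387495 ≈ 1.714684

1.7147


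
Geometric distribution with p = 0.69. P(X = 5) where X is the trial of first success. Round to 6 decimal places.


P = (1-p)^(k-1) * p
(1-p)^(k-1) = 0.31^4 = 0.00923521
P = 0.00923521 * 0.69 ≈ 0.006372295

0.006372


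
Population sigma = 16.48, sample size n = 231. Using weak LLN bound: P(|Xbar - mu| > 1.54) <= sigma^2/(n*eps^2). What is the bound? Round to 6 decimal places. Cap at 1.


bound = min(1, sigma^2/(n*eps^2))
sigma^2 = 16.48^2 = 271.5904
n*eps^2 = 231 * 1.54^2 = 231 * 2.3716 = 547.8396
sigma^2/(n*eps^2) = 271.5904 / 547.8396 ≈ 0.49574803

0.495748


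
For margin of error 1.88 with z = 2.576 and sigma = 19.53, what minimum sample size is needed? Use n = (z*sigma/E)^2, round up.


z*sigma/E = 2.576 * 19.53 / 1.88 ≈ 26.760255
(z*sigma/E)^2 ≈ 716.111265
round up: n = 717

717


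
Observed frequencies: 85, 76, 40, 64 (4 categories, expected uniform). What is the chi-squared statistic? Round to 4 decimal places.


chi2 = sum((O-E)^2/E), E = total/4
total = 265, E = 265/4 = 66.25
(85 - 66.25)^2 / 66.25 = 351.5625 / 66.25 = 1125/212 ≈ 5.306604
(76 - 66.25)^2 / 66.25 = 95.0625 / 66.25 = 1521/1060 ≈ 1.434906
(40 - 66.25)^2 / 66.25 = 689.0625 / 66.25 = 2205/212 ≈ 10.400943
(64 - 66.25)^2 / 66.25 = 5.0625 / 66.25 = 81/1060 ≈ 0.076415
chi2 = 4563/265 ≈ 17.218868

17.2189


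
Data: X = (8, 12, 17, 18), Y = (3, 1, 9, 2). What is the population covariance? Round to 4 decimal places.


Cov = (1/n)*sum((xi-xbar)(yi-ybar))
n = 4, xbar = 55/4 = 13.75, ybar = 15/4 = 3.75
sum((xi-xbar)(yi-ybar)) = 18.75
Cov = 18.75 / 4 = 4.6875

4.6875


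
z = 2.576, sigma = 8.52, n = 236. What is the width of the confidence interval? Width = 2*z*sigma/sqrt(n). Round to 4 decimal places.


width = 2*z*sigma/sqrt(n)
2*z*sigma = 2 * 2.576 * 8.52 = 43.89504
sqrt(236) ≈ 15.362291
width = 43.89504 / 15.362291 ≈ 2.857324

2.8573


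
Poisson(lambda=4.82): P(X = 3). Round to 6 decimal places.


P = e^(-lam) * lam^k / k!
e^(-4.82) ≈ 0.008066787
lam^k = 4.82^3 = 111.980168
k! = 3! = 6
P = 0.008066787 * 111.980168 / 6 ≈ 0.150553

0.150553


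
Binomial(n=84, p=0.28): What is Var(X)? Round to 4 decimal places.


Var = n*p*(1-p) = 84 * 0.28 * 0.72 = 16.9344

16.9344


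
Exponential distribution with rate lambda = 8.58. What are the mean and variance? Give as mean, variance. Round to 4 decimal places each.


mean = 1/lam, var = 1/lam^2
mean = 1 / 8.58 = 50/429 ≈ 0.116550
lam^2 = 8.58^2 = 73.6164
var = 1 / 73.6164 ≈ 0.013584

0.1166, 0.0136


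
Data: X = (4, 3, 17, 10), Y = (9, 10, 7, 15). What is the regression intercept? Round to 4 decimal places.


a = ybar - b*xbar, where b = sum((xi-xbar)(yi-ybar)) / sum((xi-xbar)^2)
n = 4, xbar = 34/4 = 8.5, ybar = 41/4 = 10.25
Sxy = sum((xi-xbar)(yi-ybar)) = -13.5
Sxx = sum((xi-xbar)^2) = 125
b = Sxy / Sxx = -0.108
a = 10.25 - (-0.108) * 8.5 = 11.168

11.1680


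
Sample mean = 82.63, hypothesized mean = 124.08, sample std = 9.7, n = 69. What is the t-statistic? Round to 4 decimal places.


t = (xbar - mu0) / (s/sqrt(n))
xbar - mu0 = 82.63 - 124.08 = -41.45
sqrt(69) ≈ 8.30662386
s/sqrt(n) = 9.7 / 8.30662386 ≈ 1.16774277
t = -41.45 / 1.16774277 ≈ -35.495831

-35.4958


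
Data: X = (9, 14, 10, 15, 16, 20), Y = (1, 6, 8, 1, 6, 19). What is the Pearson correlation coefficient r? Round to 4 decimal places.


r = sum((xi-xbar)(yi-ybar)) / sqrt(sum((xi-xbar)^2) * sum((yi-ybar)^2))
n = 6, xbar = 84/6 = 14, ybar = 41/6 ≈ 6.833333
Sxy = sum((xi-xbar)(yi-ybar)) = 90
Sxx = sum((xi-xbar)^2) = 82
Syy = sum((yi-ybar)^2) = 1313/6 ≈ 218.833333
sqrt(Sxx*Syy) ≈ 133.956461
r = Sxy / sqrt(Sxx*Syy) = 90 / 133.956461 ≈ 0.671860

0.6719
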